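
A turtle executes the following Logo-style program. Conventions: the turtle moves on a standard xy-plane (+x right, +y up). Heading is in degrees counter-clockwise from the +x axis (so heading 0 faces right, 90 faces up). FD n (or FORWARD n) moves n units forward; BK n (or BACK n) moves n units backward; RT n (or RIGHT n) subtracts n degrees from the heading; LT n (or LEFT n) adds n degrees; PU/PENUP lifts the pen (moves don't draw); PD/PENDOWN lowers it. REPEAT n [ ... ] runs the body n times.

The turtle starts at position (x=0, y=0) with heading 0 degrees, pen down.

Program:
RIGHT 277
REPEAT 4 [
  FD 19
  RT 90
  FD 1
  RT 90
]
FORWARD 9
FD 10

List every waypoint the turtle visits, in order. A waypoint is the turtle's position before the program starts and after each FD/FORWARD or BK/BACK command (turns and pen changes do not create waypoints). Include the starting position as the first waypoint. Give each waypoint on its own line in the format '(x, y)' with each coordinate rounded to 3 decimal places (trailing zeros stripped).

Executing turtle program step by step:
Start: pos=(0,0), heading=0, pen down
RT 277: heading 0 -> 83
REPEAT 4 [
  -- iteration 1/4 --
  FD 19: (0,0) -> (2.316,18.858) [heading=83, draw]
  RT 90: heading 83 -> 353
  FD 1: (2.316,18.858) -> (3.308,18.737) [heading=353, draw]
  RT 90: heading 353 -> 263
  -- iteration 2/4 --
  FD 19: (3.308,18.737) -> (0.993,-0.122) [heading=263, draw]
  RT 90: heading 263 -> 173
  FD 1: (0.993,-0.122) -> (0,0) [heading=173, draw]
  RT 90: heading 173 -> 83
  -- iteration 3/4 --
  FD 19: (0,0) -> (2.316,18.858) [heading=83, draw]
  RT 90: heading 83 -> 353
  FD 1: (2.316,18.858) -> (3.308,18.737) [heading=353, draw]
  RT 90: heading 353 -> 263
  -- iteration 4/4 --
  FD 19: (3.308,18.737) -> (0.993,-0.122) [heading=263, draw]
  RT 90: heading 263 -> 173
  FD 1: (0.993,-0.122) -> (0,0) [heading=173, draw]
  RT 90: heading 173 -> 83
]
FD 9: (0,0) -> (1.097,8.933) [heading=83, draw]
FD 10: (1.097,8.933) -> (2.316,18.858) [heading=83, draw]
Final: pos=(2.316,18.858), heading=83, 10 segment(s) drawn
Waypoints (11 total):
(0, 0)
(2.316, 18.858)
(3.308, 18.737)
(0.993, -0.122)
(0, 0)
(2.316, 18.858)
(3.308, 18.737)
(0.993, -0.122)
(0, 0)
(1.097, 8.933)
(2.316, 18.858)

Answer: (0, 0)
(2.316, 18.858)
(3.308, 18.737)
(0.993, -0.122)
(0, 0)
(2.316, 18.858)
(3.308, 18.737)
(0.993, -0.122)
(0, 0)
(1.097, 8.933)
(2.316, 18.858)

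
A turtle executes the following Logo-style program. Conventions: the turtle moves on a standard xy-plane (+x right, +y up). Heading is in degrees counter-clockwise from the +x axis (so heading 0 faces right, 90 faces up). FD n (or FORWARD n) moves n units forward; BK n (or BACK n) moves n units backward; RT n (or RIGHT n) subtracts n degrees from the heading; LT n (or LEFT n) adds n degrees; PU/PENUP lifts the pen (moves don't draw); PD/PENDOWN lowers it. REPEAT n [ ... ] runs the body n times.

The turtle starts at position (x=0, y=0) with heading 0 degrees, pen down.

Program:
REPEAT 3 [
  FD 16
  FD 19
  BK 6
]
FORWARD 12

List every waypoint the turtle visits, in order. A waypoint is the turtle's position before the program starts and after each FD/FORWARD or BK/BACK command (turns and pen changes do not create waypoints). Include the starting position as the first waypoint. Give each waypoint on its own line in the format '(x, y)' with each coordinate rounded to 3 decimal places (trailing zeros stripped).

Answer: (0, 0)
(16, 0)
(35, 0)
(29, 0)
(45, 0)
(64, 0)
(58, 0)
(74, 0)
(93, 0)
(87, 0)
(99, 0)

Derivation:
Executing turtle program step by step:
Start: pos=(0,0), heading=0, pen down
REPEAT 3 [
  -- iteration 1/3 --
  FD 16: (0,0) -> (16,0) [heading=0, draw]
  FD 19: (16,0) -> (35,0) [heading=0, draw]
  BK 6: (35,0) -> (29,0) [heading=0, draw]
  -- iteration 2/3 --
  FD 16: (29,0) -> (45,0) [heading=0, draw]
  FD 19: (45,0) -> (64,0) [heading=0, draw]
  BK 6: (64,0) -> (58,0) [heading=0, draw]
  -- iteration 3/3 --
  FD 16: (58,0) -> (74,0) [heading=0, draw]
  FD 19: (74,0) -> (93,0) [heading=0, draw]
  BK 6: (93,0) -> (87,0) [heading=0, draw]
]
FD 12: (87,0) -> (99,0) [heading=0, draw]
Final: pos=(99,0), heading=0, 10 segment(s) drawn
Waypoints (11 total):
(0, 0)
(16, 0)
(35, 0)
(29, 0)
(45, 0)
(64, 0)
(58, 0)
(74, 0)
(93, 0)
(87, 0)
(99, 0)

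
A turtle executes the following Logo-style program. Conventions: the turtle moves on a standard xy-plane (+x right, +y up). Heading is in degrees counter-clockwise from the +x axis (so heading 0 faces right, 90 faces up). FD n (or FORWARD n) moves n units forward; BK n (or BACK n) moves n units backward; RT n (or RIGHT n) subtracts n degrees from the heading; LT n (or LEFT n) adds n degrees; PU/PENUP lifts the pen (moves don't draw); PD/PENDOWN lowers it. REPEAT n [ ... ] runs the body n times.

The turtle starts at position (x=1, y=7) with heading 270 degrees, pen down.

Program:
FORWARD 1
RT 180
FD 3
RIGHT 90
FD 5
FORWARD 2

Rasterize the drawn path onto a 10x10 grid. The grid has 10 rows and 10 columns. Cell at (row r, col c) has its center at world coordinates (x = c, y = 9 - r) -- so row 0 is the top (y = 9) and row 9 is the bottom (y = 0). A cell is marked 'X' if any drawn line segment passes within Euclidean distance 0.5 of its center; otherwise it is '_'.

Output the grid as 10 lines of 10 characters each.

Answer: _XXXXXXXX_
_X________
_X________
_X________
__________
__________
__________
__________
__________
__________

Derivation:
Segment 0: (1,7) -> (1,6)
Segment 1: (1,6) -> (1,9)
Segment 2: (1,9) -> (6,9)
Segment 3: (6,9) -> (8,9)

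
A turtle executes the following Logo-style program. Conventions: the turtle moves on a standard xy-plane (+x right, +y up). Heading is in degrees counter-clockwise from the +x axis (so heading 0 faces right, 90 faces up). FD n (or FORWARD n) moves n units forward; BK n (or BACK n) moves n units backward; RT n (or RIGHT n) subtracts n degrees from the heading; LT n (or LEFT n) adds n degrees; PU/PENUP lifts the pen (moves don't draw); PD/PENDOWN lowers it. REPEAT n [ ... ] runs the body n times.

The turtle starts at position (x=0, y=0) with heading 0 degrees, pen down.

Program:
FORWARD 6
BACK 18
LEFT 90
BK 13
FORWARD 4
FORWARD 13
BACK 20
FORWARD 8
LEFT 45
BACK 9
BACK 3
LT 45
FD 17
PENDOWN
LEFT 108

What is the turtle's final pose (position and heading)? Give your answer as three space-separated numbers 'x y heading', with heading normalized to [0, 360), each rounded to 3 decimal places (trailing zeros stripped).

Executing turtle program step by step:
Start: pos=(0,0), heading=0, pen down
FD 6: (0,0) -> (6,0) [heading=0, draw]
BK 18: (6,0) -> (-12,0) [heading=0, draw]
LT 90: heading 0 -> 90
BK 13: (-12,0) -> (-12,-13) [heading=90, draw]
FD 4: (-12,-13) -> (-12,-9) [heading=90, draw]
FD 13: (-12,-9) -> (-12,4) [heading=90, draw]
BK 20: (-12,4) -> (-12,-16) [heading=90, draw]
FD 8: (-12,-16) -> (-12,-8) [heading=90, draw]
LT 45: heading 90 -> 135
BK 9: (-12,-8) -> (-5.636,-14.364) [heading=135, draw]
BK 3: (-5.636,-14.364) -> (-3.515,-16.485) [heading=135, draw]
LT 45: heading 135 -> 180
FD 17: (-3.515,-16.485) -> (-20.515,-16.485) [heading=180, draw]
PD: pen down
LT 108: heading 180 -> 288
Final: pos=(-20.515,-16.485), heading=288, 10 segment(s) drawn

Answer: -20.515 -16.485 288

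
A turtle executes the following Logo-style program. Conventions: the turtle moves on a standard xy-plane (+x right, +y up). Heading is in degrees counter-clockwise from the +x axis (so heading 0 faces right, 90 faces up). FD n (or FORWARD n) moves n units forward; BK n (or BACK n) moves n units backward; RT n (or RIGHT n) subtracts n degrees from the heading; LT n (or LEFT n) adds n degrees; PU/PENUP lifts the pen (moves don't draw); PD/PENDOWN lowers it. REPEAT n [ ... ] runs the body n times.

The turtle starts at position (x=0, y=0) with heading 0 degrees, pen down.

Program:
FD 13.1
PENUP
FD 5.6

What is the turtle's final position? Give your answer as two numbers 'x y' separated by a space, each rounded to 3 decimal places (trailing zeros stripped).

Executing turtle program step by step:
Start: pos=(0,0), heading=0, pen down
FD 13.1: (0,0) -> (13.1,0) [heading=0, draw]
PU: pen up
FD 5.6: (13.1,0) -> (18.7,0) [heading=0, move]
Final: pos=(18.7,0), heading=0, 1 segment(s) drawn

Answer: 18.7 0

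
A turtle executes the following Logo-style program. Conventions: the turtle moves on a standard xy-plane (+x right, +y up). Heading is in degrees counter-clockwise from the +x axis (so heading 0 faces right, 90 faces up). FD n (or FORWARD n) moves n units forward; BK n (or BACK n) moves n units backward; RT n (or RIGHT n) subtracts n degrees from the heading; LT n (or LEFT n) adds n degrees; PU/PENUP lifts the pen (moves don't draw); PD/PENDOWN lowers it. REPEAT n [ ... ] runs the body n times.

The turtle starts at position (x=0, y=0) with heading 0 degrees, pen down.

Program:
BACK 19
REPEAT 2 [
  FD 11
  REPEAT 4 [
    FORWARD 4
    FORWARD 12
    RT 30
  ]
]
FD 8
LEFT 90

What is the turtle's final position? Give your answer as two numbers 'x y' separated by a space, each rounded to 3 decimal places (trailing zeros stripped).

Answer: -31.356 -54.311

Derivation:
Executing turtle program step by step:
Start: pos=(0,0), heading=0, pen down
BK 19: (0,0) -> (-19,0) [heading=0, draw]
REPEAT 2 [
  -- iteration 1/2 --
  FD 11: (-19,0) -> (-8,0) [heading=0, draw]
  REPEAT 4 [
    -- iteration 1/4 --
    FD 4: (-8,0) -> (-4,0) [heading=0, draw]
    FD 12: (-4,0) -> (8,0) [heading=0, draw]
    RT 30: heading 0 -> 330
    -- iteration 2/4 --
    FD 4: (8,0) -> (11.464,-2) [heading=330, draw]
    FD 12: (11.464,-2) -> (21.856,-8) [heading=330, draw]
    RT 30: heading 330 -> 300
    -- iteration 3/4 --
    FD 4: (21.856,-8) -> (23.856,-11.464) [heading=300, draw]
    FD 12: (23.856,-11.464) -> (29.856,-21.856) [heading=300, draw]
    RT 30: heading 300 -> 270
    -- iteration 4/4 --
    FD 4: (29.856,-21.856) -> (29.856,-25.856) [heading=270, draw]
    FD 12: (29.856,-25.856) -> (29.856,-37.856) [heading=270, draw]
    RT 30: heading 270 -> 240
  ]
  -- iteration 2/2 --
  FD 11: (29.856,-37.856) -> (24.356,-47.383) [heading=240, draw]
  REPEAT 4 [
    -- iteration 1/4 --
    FD 4: (24.356,-47.383) -> (22.356,-50.847) [heading=240, draw]
    FD 12: (22.356,-50.847) -> (16.356,-61.239) [heading=240, draw]
    RT 30: heading 240 -> 210
    -- iteration 2/4 --
    FD 4: (16.356,-61.239) -> (12.892,-63.239) [heading=210, draw]
    FD 12: (12.892,-63.239) -> (2.5,-69.239) [heading=210, draw]
    RT 30: heading 210 -> 180
    -- iteration 3/4 --
    FD 4: (2.5,-69.239) -> (-1.5,-69.239) [heading=180, draw]
    FD 12: (-1.5,-69.239) -> (-13.5,-69.239) [heading=180, draw]
    RT 30: heading 180 -> 150
    -- iteration 4/4 --
    FD 4: (-13.5,-69.239) -> (-16.964,-67.239) [heading=150, draw]
    FD 12: (-16.964,-67.239) -> (-27.356,-61.239) [heading=150, draw]
    RT 30: heading 150 -> 120
  ]
]
FD 8: (-27.356,-61.239) -> (-31.356,-54.311) [heading=120, draw]
LT 90: heading 120 -> 210
Final: pos=(-31.356,-54.311), heading=210, 20 segment(s) drawn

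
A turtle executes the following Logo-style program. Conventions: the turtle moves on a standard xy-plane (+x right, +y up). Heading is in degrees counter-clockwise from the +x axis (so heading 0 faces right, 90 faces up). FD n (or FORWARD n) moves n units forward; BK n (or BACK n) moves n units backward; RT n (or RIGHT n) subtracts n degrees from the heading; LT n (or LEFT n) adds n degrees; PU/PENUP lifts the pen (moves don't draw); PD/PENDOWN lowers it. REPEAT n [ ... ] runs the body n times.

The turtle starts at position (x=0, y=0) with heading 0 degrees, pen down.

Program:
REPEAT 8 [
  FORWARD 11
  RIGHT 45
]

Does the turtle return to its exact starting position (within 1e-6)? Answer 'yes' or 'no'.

Executing turtle program step by step:
Start: pos=(0,0), heading=0, pen down
REPEAT 8 [
  -- iteration 1/8 --
  FD 11: (0,0) -> (11,0) [heading=0, draw]
  RT 45: heading 0 -> 315
  -- iteration 2/8 --
  FD 11: (11,0) -> (18.778,-7.778) [heading=315, draw]
  RT 45: heading 315 -> 270
  -- iteration 3/8 --
  FD 11: (18.778,-7.778) -> (18.778,-18.778) [heading=270, draw]
  RT 45: heading 270 -> 225
  -- iteration 4/8 --
  FD 11: (18.778,-18.778) -> (11,-26.556) [heading=225, draw]
  RT 45: heading 225 -> 180
  -- iteration 5/8 --
  FD 11: (11,-26.556) -> (0,-26.556) [heading=180, draw]
  RT 45: heading 180 -> 135
  -- iteration 6/8 --
  FD 11: (0,-26.556) -> (-7.778,-18.778) [heading=135, draw]
  RT 45: heading 135 -> 90
  -- iteration 7/8 --
  FD 11: (-7.778,-18.778) -> (-7.778,-7.778) [heading=90, draw]
  RT 45: heading 90 -> 45
  -- iteration 8/8 --
  FD 11: (-7.778,-7.778) -> (0,0) [heading=45, draw]
  RT 45: heading 45 -> 0
]
Final: pos=(0,0), heading=0, 8 segment(s) drawn

Start position: (0, 0)
Final position: (0, 0)
Distance = 0; < 1e-6 -> CLOSED

Answer: yes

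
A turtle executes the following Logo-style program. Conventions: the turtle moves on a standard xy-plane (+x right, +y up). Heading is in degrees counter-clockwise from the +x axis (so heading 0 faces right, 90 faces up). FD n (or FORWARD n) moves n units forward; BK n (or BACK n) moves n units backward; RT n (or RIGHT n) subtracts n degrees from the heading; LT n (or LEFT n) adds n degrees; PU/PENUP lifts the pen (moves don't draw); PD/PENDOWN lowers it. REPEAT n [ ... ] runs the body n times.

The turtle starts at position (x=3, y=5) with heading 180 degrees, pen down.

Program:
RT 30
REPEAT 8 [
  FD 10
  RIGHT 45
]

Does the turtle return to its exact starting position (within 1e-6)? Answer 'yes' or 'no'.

Executing turtle program step by step:
Start: pos=(3,5), heading=180, pen down
RT 30: heading 180 -> 150
REPEAT 8 [
  -- iteration 1/8 --
  FD 10: (3,5) -> (-5.66,10) [heading=150, draw]
  RT 45: heading 150 -> 105
  -- iteration 2/8 --
  FD 10: (-5.66,10) -> (-8.248,19.659) [heading=105, draw]
  RT 45: heading 105 -> 60
  -- iteration 3/8 --
  FD 10: (-8.248,19.659) -> (-3.248,28.32) [heading=60, draw]
  RT 45: heading 60 -> 15
  -- iteration 4/8 --
  FD 10: (-3.248,28.32) -> (6.411,30.908) [heading=15, draw]
  RT 45: heading 15 -> 330
  -- iteration 5/8 --
  FD 10: (6.411,30.908) -> (15.071,25.908) [heading=330, draw]
  RT 45: heading 330 -> 285
  -- iteration 6/8 --
  FD 10: (15.071,25.908) -> (17.659,16.248) [heading=285, draw]
  RT 45: heading 285 -> 240
  -- iteration 7/8 --
  FD 10: (17.659,16.248) -> (12.659,7.588) [heading=240, draw]
  RT 45: heading 240 -> 195
  -- iteration 8/8 --
  FD 10: (12.659,7.588) -> (3,5) [heading=195, draw]
  RT 45: heading 195 -> 150
]
Final: pos=(3,5), heading=150, 8 segment(s) drawn

Start position: (3, 5)
Final position: (3, 5)
Distance = 0; < 1e-6 -> CLOSED

Answer: yes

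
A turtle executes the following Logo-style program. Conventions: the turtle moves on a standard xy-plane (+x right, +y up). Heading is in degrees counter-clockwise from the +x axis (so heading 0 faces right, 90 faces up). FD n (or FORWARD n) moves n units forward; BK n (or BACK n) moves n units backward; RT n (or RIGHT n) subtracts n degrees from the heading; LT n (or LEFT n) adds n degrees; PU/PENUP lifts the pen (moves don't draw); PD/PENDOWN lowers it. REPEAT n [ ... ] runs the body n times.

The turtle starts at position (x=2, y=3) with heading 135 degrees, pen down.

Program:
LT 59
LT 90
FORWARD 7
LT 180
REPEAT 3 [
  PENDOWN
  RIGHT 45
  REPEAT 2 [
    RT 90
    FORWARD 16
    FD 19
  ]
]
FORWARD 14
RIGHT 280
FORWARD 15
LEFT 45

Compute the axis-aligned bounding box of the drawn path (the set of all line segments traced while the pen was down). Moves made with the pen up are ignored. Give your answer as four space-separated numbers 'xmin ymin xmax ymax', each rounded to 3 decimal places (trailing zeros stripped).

Answer: -28.707 -51.819 41.161 3

Derivation:
Executing turtle program step by step:
Start: pos=(2,3), heading=135, pen down
LT 59: heading 135 -> 194
LT 90: heading 194 -> 284
FD 7: (2,3) -> (3.693,-3.792) [heading=284, draw]
LT 180: heading 284 -> 104
REPEAT 3 [
  -- iteration 1/3 --
  PD: pen down
  RT 45: heading 104 -> 59
  REPEAT 2 [
    -- iteration 1/2 --
    RT 90: heading 59 -> 329
    FD 16: (3.693,-3.792) -> (17.408,-12.033) [heading=329, draw]
    FD 19: (17.408,-12.033) -> (33.694,-21.818) [heading=329, draw]
    -- iteration 2/2 --
    RT 90: heading 329 -> 239
    FD 16: (33.694,-21.818) -> (25.454,-35.533) [heading=239, draw]
    FD 19: (25.454,-35.533) -> (15.668,-51.819) [heading=239, draw]
  ]
  -- iteration 2/3 --
  PD: pen down
  RT 45: heading 239 -> 194
  REPEAT 2 [
    -- iteration 1/2 --
    RT 90: heading 194 -> 104
    FD 16: (15.668,-51.819) -> (11.797,-36.295) [heading=104, draw]
    FD 19: (11.797,-36.295) -> (7.201,-17.859) [heading=104, draw]
    -- iteration 2/2 --
    RT 90: heading 104 -> 14
    FD 16: (7.201,-17.859) -> (22.725,-13.988) [heading=14, draw]
    FD 19: (22.725,-13.988) -> (41.161,-9.392) [heading=14, draw]
  ]
  -- iteration 3/3 --
  PD: pen down
  RT 45: heading 14 -> 329
  REPEAT 2 [
    -- iteration 1/2 --
    RT 90: heading 329 -> 239
    FD 16: (41.161,-9.392) -> (32.92,-23.106) [heading=239, draw]
    FD 19: (32.92,-23.106) -> (23.135,-39.392) [heading=239, draw]
    -- iteration 2/2 --
    RT 90: heading 239 -> 149
    FD 16: (23.135,-39.392) -> (9.42,-31.152) [heading=149, draw]
    FD 19: (9.42,-31.152) -> (-6.866,-21.366) [heading=149, draw]
  ]
]
FD 14: (-6.866,-21.366) -> (-18.866,-14.156) [heading=149, draw]
RT 280: heading 149 -> 229
FD 15: (-18.866,-14.156) -> (-28.707,-25.476) [heading=229, draw]
LT 45: heading 229 -> 274
Final: pos=(-28.707,-25.476), heading=274, 15 segment(s) drawn

Segment endpoints: x in {-28.707, -18.866, -6.866, 2, 3.693, 7.201, 9.42, 11.797, 15.668, 17.408, 22.725, 23.135, 25.454, 32.92, 33.694, 41.161}, y in {-51.819, -39.392, -36.295, -35.533, -31.152, -25.476, -23.106, -21.818, -21.366, -17.859, -14.156, -13.988, -12.033, -9.392, -3.792, 3}
xmin=-28.707, ymin=-51.819, xmax=41.161, ymax=3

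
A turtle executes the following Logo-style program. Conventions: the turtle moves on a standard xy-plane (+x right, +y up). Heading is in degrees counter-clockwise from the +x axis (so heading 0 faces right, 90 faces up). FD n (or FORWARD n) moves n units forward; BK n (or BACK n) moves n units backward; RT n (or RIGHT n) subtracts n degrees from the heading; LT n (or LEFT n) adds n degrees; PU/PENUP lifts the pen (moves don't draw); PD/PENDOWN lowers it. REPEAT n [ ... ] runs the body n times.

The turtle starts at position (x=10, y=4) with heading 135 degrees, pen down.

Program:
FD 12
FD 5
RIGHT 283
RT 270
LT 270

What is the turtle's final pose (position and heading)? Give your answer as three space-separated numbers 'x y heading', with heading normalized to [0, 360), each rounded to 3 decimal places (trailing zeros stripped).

Answer: -2.021 16.021 212

Derivation:
Executing turtle program step by step:
Start: pos=(10,4), heading=135, pen down
FD 12: (10,4) -> (1.515,12.485) [heading=135, draw]
FD 5: (1.515,12.485) -> (-2.021,16.021) [heading=135, draw]
RT 283: heading 135 -> 212
RT 270: heading 212 -> 302
LT 270: heading 302 -> 212
Final: pos=(-2.021,16.021), heading=212, 2 segment(s) drawn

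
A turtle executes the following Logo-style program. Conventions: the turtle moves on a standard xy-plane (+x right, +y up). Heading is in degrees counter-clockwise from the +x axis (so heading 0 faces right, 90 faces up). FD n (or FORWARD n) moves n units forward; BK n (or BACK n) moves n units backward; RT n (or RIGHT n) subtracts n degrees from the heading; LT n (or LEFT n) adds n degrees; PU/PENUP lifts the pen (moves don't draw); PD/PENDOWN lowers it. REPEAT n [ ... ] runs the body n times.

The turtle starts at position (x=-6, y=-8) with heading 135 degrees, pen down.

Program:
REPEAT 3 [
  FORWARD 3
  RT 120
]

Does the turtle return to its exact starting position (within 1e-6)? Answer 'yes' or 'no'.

Executing turtle program step by step:
Start: pos=(-6,-8), heading=135, pen down
REPEAT 3 [
  -- iteration 1/3 --
  FD 3: (-6,-8) -> (-8.121,-5.879) [heading=135, draw]
  RT 120: heading 135 -> 15
  -- iteration 2/3 --
  FD 3: (-8.121,-5.879) -> (-5.224,-5.102) [heading=15, draw]
  RT 120: heading 15 -> 255
  -- iteration 3/3 --
  FD 3: (-5.224,-5.102) -> (-6,-8) [heading=255, draw]
  RT 120: heading 255 -> 135
]
Final: pos=(-6,-8), heading=135, 3 segment(s) drawn

Start position: (-6, -8)
Final position: (-6, -8)
Distance = 0; < 1e-6 -> CLOSED

Answer: yes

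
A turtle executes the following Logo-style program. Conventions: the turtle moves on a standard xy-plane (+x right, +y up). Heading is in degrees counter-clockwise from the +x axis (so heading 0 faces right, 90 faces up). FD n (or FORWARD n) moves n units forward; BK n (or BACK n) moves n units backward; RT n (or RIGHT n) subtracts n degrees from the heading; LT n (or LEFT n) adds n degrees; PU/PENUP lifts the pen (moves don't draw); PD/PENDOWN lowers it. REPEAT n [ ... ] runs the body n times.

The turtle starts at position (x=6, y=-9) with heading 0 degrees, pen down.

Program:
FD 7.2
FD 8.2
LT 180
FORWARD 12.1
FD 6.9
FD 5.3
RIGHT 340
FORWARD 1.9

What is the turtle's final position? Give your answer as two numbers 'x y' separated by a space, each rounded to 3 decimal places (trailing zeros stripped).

Executing turtle program step by step:
Start: pos=(6,-9), heading=0, pen down
FD 7.2: (6,-9) -> (13.2,-9) [heading=0, draw]
FD 8.2: (13.2,-9) -> (21.4,-9) [heading=0, draw]
LT 180: heading 0 -> 180
FD 12.1: (21.4,-9) -> (9.3,-9) [heading=180, draw]
FD 6.9: (9.3,-9) -> (2.4,-9) [heading=180, draw]
FD 5.3: (2.4,-9) -> (-2.9,-9) [heading=180, draw]
RT 340: heading 180 -> 200
FD 1.9: (-2.9,-9) -> (-4.685,-9.65) [heading=200, draw]
Final: pos=(-4.685,-9.65), heading=200, 6 segment(s) drawn

Answer: -4.685 -9.65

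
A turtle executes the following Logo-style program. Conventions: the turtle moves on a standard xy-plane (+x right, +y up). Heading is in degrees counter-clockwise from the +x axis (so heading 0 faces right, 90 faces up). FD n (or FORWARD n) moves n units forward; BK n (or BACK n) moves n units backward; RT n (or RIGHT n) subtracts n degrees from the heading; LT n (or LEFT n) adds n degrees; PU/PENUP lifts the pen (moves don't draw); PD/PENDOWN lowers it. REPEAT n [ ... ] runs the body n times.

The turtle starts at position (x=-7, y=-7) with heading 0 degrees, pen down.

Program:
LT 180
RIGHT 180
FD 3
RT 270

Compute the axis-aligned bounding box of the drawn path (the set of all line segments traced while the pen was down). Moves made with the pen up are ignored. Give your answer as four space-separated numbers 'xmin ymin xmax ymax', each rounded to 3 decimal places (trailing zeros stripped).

Executing turtle program step by step:
Start: pos=(-7,-7), heading=0, pen down
LT 180: heading 0 -> 180
RT 180: heading 180 -> 0
FD 3: (-7,-7) -> (-4,-7) [heading=0, draw]
RT 270: heading 0 -> 90
Final: pos=(-4,-7), heading=90, 1 segment(s) drawn

Segment endpoints: x in {-7, -4}, y in {-7}
xmin=-7, ymin=-7, xmax=-4, ymax=-7

Answer: -7 -7 -4 -7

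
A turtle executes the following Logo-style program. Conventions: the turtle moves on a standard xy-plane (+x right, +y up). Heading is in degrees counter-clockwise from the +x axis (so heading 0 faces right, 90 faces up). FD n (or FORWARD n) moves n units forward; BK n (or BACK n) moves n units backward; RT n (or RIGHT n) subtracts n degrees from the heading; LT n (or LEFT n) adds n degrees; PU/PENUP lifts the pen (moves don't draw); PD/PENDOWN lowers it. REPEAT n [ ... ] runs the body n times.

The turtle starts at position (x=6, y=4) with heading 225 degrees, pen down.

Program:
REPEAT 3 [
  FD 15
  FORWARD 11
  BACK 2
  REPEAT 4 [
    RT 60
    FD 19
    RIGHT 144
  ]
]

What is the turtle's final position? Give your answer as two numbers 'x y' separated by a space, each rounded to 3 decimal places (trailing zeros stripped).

Answer: -12.165 28.328

Derivation:
Executing turtle program step by step:
Start: pos=(6,4), heading=225, pen down
REPEAT 3 [
  -- iteration 1/3 --
  FD 15: (6,4) -> (-4.607,-6.607) [heading=225, draw]
  FD 11: (-4.607,-6.607) -> (-12.385,-14.385) [heading=225, draw]
  BK 2: (-12.385,-14.385) -> (-10.971,-12.971) [heading=225, draw]
  REPEAT 4 [
    -- iteration 1/4 --
    RT 60: heading 225 -> 165
    FD 19: (-10.971,-12.971) -> (-29.323,-8.053) [heading=165, draw]
    RT 144: heading 165 -> 21
    -- iteration 2/4 --
    RT 60: heading 21 -> 321
    FD 19: (-29.323,-8.053) -> (-14.557,-20.01) [heading=321, draw]
    RT 144: heading 321 -> 177
    -- iteration 3/4 --
    RT 60: heading 177 -> 117
    FD 19: (-14.557,-20.01) -> (-23.183,-3.081) [heading=117, draw]
    RT 144: heading 117 -> 333
    -- iteration 4/4 --
    RT 60: heading 333 -> 273
    FD 19: (-23.183,-3.081) -> (-22.189,-22.055) [heading=273, draw]
    RT 144: heading 273 -> 129
  ]
  -- iteration 2/3 --
  FD 15: (-22.189,-22.055) -> (-31.629,-10.398) [heading=129, draw]
  FD 11: (-31.629,-10.398) -> (-38.551,-1.849) [heading=129, draw]
  BK 2: (-38.551,-1.849) -> (-37.293,-3.403) [heading=129, draw]
  REPEAT 4 [
    -- iteration 1/4 --
    RT 60: heading 129 -> 69
    FD 19: (-37.293,-3.403) -> (-30.484,14.335) [heading=69, draw]
    RT 144: heading 69 -> 285
    -- iteration 2/4 --
    RT 60: heading 285 -> 225
    FD 19: (-30.484,14.335) -> (-43.919,0.9) [heading=225, draw]
    RT 144: heading 225 -> 81
    -- iteration 3/4 --
    RT 60: heading 81 -> 21
    FD 19: (-43.919,0.9) -> (-26.181,7.709) [heading=21, draw]
    RT 144: heading 21 -> 237
    -- iteration 4/4 --
    RT 60: heading 237 -> 177
    FD 19: (-26.181,7.709) -> (-45.154,8.703) [heading=177, draw]
    RT 144: heading 177 -> 33
  ]
  -- iteration 3/3 --
  FD 15: (-45.154,8.703) -> (-32.574,16.873) [heading=33, draw]
  FD 11: (-32.574,16.873) -> (-23.349,22.864) [heading=33, draw]
  BK 2: (-23.349,22.864) -> (-25.026,21.774) [heading=33, draw]
  REPEAT 4 [
    -- iteration 1/4 --
    RT 60: heading 33 -> 333
    FD 19: (-25.026,21.774) -> (-8.097,13.148) [heading=333, draw]
    RT 144: heading 333 -> 189
    -- iteration 2/4 --
    RT 60: heading 189 -> 129
    FD 19: (-8.097,13.148) -> (-20.054,27.914) [heading=129, draw]
    RT 144: heading 129 -> 345
    -- iteration 3/4 --
    RT 60: heading 345 -> 285
    FD 19: (-20.054,27.914) -> (-15.137,9.562) [heading=285, draw]
    RT 144: heading 285 -> 141
    -- iteration 4/4 --
    RT 60: heading 141 -> 81
    FD 19: (-15.137,9.562) -> (-12.165,28.328) [heading=81, draw]
    RT 144: heading 81 -> 297
  ]
]
Final: pos=(-12.165,28.328), heading=297, 21 segment(s) drawn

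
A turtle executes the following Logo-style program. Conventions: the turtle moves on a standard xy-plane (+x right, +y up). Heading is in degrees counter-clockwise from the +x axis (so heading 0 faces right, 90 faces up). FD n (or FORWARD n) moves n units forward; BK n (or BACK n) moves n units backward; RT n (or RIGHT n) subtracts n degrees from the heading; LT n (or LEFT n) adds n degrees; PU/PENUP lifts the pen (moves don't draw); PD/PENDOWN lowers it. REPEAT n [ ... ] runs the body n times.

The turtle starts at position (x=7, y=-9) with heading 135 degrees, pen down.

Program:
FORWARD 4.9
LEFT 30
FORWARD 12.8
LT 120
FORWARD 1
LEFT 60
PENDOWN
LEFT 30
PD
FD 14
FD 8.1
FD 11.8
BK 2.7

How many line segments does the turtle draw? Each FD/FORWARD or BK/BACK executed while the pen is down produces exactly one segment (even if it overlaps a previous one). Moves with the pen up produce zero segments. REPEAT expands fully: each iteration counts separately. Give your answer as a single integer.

Answer: 7

Derivation:
Executing turtle program step by step:
Start: pos=(7,-9), heading=135, pen down
FD 4.9: (7,-9) -> (3.535,-5.535) [heading=135, draw]
LT 30: heading 135 -> 165
FD 12.8: (3.535,-5.535) -> (-8.829,-2.222) [heading=165, draw]
LT 120: heading 165 -> 285
FD 1: (-8.829,-2.222) -> (-8.57,-3.188) [heading=285, draw]
LT 60: heading 285 -> 345
PD: pen down
LT 30: heading 345 -> 15
PD: pen down
FD 14: (-8.57,-3.188) -> (4.953,0.435) [heading=15, draw]
FD 8.1: (4.953,0.435) -> (12.777,2.532) [heading=15, draw]
FD 11.8: (12.777,2.532) -> (24.175,5.586) [heading=15, draw]
BK 2.7: (24.175,5.586) -> (21.567,4.887) [heading=15, draw]
Final: pos=(21.567,4.887), heading=15, 7 segment(s) drawn
Segments drawn: 7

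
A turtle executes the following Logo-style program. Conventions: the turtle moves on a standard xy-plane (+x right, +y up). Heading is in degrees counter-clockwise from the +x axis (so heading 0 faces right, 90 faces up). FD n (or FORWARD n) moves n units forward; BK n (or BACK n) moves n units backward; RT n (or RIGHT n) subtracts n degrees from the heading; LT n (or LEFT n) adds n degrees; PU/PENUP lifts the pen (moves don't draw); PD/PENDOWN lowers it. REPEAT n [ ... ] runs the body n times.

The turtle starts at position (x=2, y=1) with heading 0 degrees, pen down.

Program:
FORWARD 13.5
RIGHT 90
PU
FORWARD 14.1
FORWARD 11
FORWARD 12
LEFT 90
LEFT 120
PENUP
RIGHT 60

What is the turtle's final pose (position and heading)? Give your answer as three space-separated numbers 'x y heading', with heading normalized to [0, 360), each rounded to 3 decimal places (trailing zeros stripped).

Answer: 15.5 -36.1 60

Derivation:
Executing turtle program step by step:
Start: pos=(2,1), heading=0, pen down
FD 13.5: (2,1) -> (15.5,1) [heading=0, draw]
RT 90: heading 0 -> 270
PU: pen up
FD 14.1: (15.5,1) -> (15.5,-13.1) [heading=270, move]
FD 11: (15.5,-13.1) -> (15.5,-24.1) [heading=270, move]
FD 12: (15.5,-24.1) -> (15.5,-36.1) [heading=270, move]
LT 90: heading 270 -> 0
LT 120: heading 0 -> 120
PU: pen up
RT 60: heading 120 -> 60
Final: pos=(15.5,-36.1), heading=60, 1 segment(s) drawn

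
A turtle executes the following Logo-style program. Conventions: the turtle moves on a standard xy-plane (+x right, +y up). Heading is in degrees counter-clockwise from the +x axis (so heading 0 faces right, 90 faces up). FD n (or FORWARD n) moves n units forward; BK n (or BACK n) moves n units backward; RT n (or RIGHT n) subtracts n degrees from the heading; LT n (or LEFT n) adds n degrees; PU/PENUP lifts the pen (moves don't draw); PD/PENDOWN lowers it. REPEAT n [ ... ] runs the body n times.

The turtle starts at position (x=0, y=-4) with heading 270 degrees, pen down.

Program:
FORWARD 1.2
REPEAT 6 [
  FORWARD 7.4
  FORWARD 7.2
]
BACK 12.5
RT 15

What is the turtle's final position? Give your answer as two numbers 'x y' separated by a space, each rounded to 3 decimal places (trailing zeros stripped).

Answer: 0 -80.3

Derivation:
Executing turtle program step by step:
Start: pos=(0,-4), heading=270, pen down
FD 1.2: (0,-4) -> (0,-5.2) [heading=270, draw]
REPEAT 6 [
  -- iteration 1/6 --
  FD 7.4: (0,-5.2) -> (0,-12.6) [heading=270, draw]
  FD 7.2: (0,-12.6) -> (0,-19.8) [heading=270, draw]
  -- iteration 2/6 --
  FD 7.4: (0,-19.8) -> (0,-27.2) [heading=270, draw]
  FD 7.2: (0,-27.2) -> (0,-34.4) [heading=270, draw]
  -- iteration 3/6 --
  FD 7.4: (0,-34.4) -> (0,-41.8) [heading=270, draw]
  FD 7.2: (0,-41.8) -> (0,-49) [heading=270, draw]
  -- iteration 4/6 --
  FD 7.4: (0,-49) -> (0,-56.4) [heading=270, draw]
  FD 7.2: (0,-56.4) -> (0,-63.6) [heading=270, draw]
  -- iteration 5/6 --
  FD 7.4: (0,-63.6) -> (0,-71) [heading=270, draw]
  FD 7.2: (0,-71) -> (0,-78.2) [heading=270, draw]
  -- iteration 6/6 --
  FD 7.4: (0,-78.2) -> (0,-85.6) [heading=270, draw]
  FD 7.2: (0,-85.6) -> (0,-92.8) [heading=270, draw]
]
BK 12.5: (0,-92.8) -> (0,-80.3) [heading=270, draw]
RT 15: heading 270 -> 255
Final: pos=(0,-80.3), heading=255, 14 segment(s) drawn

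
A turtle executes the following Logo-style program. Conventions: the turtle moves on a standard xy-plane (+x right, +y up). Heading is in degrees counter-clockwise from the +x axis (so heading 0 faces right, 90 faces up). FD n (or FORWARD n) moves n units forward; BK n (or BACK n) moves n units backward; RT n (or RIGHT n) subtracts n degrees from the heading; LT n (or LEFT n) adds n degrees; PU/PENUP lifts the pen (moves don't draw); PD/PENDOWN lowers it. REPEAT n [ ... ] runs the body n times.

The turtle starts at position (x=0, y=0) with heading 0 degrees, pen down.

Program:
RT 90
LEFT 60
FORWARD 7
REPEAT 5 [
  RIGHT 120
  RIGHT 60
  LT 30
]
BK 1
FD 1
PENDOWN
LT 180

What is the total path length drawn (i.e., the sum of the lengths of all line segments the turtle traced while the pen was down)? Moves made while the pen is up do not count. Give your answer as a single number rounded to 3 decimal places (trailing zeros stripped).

Executing turtle program step by step:
Start: pos=(0,0), heading=0, pen down
RT 90: heading 0 -> 270
LT 60: heading 270 -> 330
FD 7: (0,0) -> (6.062,-3.5) [heading=330, draw]
REPEAT 5 [
  -- iteration 1/5 --
  RT 120: heading 330 -> 210
  RT 60: heading 210 -> 150
  LT 30: heading 150 -> 180
  -- iteration 2/5 --
  RT 120: heading 180 -> 60
  RT 60: heading 60 -> 0
  LT 30: heading 0 -> 30
  -- iteration 3/5 --
  RT 120: heading 30 -> 270
  RT 60: heading 270 -> 210
  LT 30: heading 210 -> 240
  -- iteration 4/5 --
  RT 120: heading 240 -> 120
  RT 60: heading 120 -> 60
  LT 30: heading 60 -> 90
  -- iteration 5/5 --
  RT 120: heading 90 -> 330
  RT 60: heading 330 -> 270
  LT 30: heading 270 -> 300
]
BK 1: (6.062,-3.5) -> (5.562,-2.634) [heading=300, draw]
FD 1: (5.562,-2.634) -> (6.062,-3.5) [heading=300, draw]
PD: pen down
LT 180: heading 300 -> 120
Final: pos=(6.062,-3.5), heading=120, 3 segment(s) drawn

Segment lengths:
  seg 1: (0,0) -> (6.062,-3.5), length = 7
  seg 2: (6.062,-3.5) -> (5.562,-2.634), length = 1
  seg 3: (5.562,-2.634) -> (6.062,-3.5), length = 1
Total = 9

Answer: 9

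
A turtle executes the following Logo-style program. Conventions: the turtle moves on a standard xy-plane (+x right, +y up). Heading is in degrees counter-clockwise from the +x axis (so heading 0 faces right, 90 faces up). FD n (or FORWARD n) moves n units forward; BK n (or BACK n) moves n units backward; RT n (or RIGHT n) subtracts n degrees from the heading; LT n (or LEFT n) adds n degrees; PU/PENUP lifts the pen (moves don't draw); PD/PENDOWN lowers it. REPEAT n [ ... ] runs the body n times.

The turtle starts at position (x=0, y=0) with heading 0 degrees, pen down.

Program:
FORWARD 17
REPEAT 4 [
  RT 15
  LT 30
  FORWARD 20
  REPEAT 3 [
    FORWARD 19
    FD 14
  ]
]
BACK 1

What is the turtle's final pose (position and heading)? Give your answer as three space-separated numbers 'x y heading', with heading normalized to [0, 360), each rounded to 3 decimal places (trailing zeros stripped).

Answer: 378.148 276.636 60

Derivation:
Executing turtle program step by step:
Start: pos=(0,0), heading=0, pen down
FD 17: (0,0) -> (17,0) [heading=0, draw]
REPEAT 4 [
  -- iteration 1/4 --
  RT 15: heading 0 -> 345
  LT 30: heading 345 -> 15
  FD 20: (17,0) -> (36.319,5.176) [heading=15, draw]
  REPEAT 3 [
    -- iteration 1/3 --
    FD 19: (36.319,5.176) -> (54.671,10.094) [heading=15, draw]
    FD 14: (54.671,10.094) -> (68.194,13.717) [heading=15, draw]
    -- iteration 2/3 --
    FD 19: (68.194,13.717) -> (86.547,18.635) [heading=15, draw]
    FD 14: (86.547,18.635) -> (100.07,22.258) [heading=15, draw]
    -- iteration 3/3 --
    FD 19: (100.07,22.258) -> (118.422,27.176) [heading=15, draw]
    FD 14: (118.422,27.176) -> (131.945,30.799) [heading=15, draw]
  ]
  -- iteration 2/4 --
  RT 15: heading 15 -> 0
  LT 30: heading 0 -> 30
  FD 20: (131.945,30.799) -> (149.266,40.799) [heading=30, draw]
  REPEAT 3 [
    -- iteration 1/3 --
    FD 19: (149.266,40.799) -> (165.72,50.299) [heading=30, draw]
    FD 14: (165.72,50.299) -> (177.845,57.299) [heading=30, draw]
    -- iteration 2/3 --
    FD 19: (177.845,57.299) -> (194.299,66.799) [heading=30, draw]
    FD 14: (194.299,66.799) -> (206.423,73.799) [heading=30, draw]
    -- iteration 3/3 --
    FD 19: (206.423,73.799) -> (222.878,83.299) [heading=30, draw]
    FD 14: (222.878,83.299) -> (235.002,90.299) [heading=30, draw]
  ]
  -- iteration 3/4 --
  RT 15: heading 30 -> 15
  LT 30: heading 15 -> 45
  FD 20: (235.002,90.299) -> (249.144,104.442) [heading=45, draw]
  REPEAT 3 [
    -- iteration 1/3 --
    FD 19: (249.144,104.442) -> (262.579,117.877) [heading=45, draw]
    FD 14: (262.579,117.877) -> (272.479,127.776) [heading=45, draw]
    -- iteration 2/3 --
    FD 19: (272.479,127.776) -> (285.914,141.211) [heading=45, draw]
    FD 14: (285.914,141.211) -> (295.813,151.111) [heading=45, draw]
    -- iteration 3/3 --
    FD 19: (295.813,151.111) -> (309.248,164.546) [heading=45, draw]
    FD 14: (309.248,164.546) -> (319.148,174.445) [heading=45, draw]
  ]
  -- iteration 4/4 --
  RT 15: heading 45 -> 30
  LT 30: heading 30 -> 60
  FD 20: (319.148,174.445) -> (329.148,191.766) [heading=60, draw]
  REPEAT 3 [
    -- iteration 1/3 --
    FD 19: (329.148,191.766) -> (338.648,208.22) [heading=60, draw]
    FD 14: (338.648,208.22) -> (345.648,220.345) [heading=60, draw]
    -- iteration 2/3 --
    FD 19: (345.648,220.345) -> (355.148,236.799) [heading=60, draw]
    FD 14: (355.148,236.799) -> (362.148,248.923) [heading=60, draw]
    -- iteration 3/3 --
    FD 19: (362.148,248.923) -> (371.648,265.378) [heading=60, draw]
    FD 14: (371.648,265.378) -> (378.648,277.502) [heading=60, draw]
  ]
]
BK 1: (378.648,277.502) -> (378.148,276.636) [heading=60, draw]
Final: pos=(378.148,276.636), heading=60, 30 segment(s) drawn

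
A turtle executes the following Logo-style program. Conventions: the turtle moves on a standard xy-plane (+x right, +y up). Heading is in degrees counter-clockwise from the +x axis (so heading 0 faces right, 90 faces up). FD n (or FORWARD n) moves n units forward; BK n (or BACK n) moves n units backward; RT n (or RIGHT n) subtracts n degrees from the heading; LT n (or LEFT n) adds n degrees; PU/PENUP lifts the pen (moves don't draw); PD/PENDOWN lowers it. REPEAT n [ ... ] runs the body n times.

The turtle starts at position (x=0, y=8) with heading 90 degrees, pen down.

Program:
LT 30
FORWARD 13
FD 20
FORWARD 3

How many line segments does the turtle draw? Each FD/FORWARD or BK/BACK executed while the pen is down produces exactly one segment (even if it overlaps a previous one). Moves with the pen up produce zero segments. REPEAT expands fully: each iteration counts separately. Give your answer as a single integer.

Executing turtle program step by step:
Start: pos=(0,8), heading=90, pen down
LT 30: heading 90 -> 120
FD 13: (0,8) -> (-6.5,19.258) [heading=120, draw]
FD 20: (-6.5,19.258) -> (-16.5,36.579) [heading=120, draw]
FD 3: (-16.5,36.579) -> (-18,39.177) [heading=120, draw]
Final: pos=(-18,39.177), heading=120, 3 segment(s) drawn
Segments drawn: 3

Answer: 3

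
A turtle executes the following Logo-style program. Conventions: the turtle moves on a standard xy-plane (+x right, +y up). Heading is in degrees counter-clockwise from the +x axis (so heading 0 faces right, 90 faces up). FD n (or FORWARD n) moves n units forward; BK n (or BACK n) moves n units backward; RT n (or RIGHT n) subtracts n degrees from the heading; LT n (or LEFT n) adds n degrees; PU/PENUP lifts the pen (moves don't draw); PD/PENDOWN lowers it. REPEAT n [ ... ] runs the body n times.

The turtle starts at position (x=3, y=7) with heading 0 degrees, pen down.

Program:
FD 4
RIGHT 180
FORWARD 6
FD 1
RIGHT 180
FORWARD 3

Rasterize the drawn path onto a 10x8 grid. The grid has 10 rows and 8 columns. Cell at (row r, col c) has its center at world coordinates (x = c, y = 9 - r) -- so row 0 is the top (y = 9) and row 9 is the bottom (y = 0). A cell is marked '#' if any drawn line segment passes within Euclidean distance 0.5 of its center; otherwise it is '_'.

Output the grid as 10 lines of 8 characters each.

Segment 0: (3,7) -> (7,7)
Segment 1: (7,7) -> (1,7)
Segment 2: (1,7) -> (0,7)
Segment 3: (0,7) -> (3,7)

Answer: ________
________
########
________
________
________
________
________
________
________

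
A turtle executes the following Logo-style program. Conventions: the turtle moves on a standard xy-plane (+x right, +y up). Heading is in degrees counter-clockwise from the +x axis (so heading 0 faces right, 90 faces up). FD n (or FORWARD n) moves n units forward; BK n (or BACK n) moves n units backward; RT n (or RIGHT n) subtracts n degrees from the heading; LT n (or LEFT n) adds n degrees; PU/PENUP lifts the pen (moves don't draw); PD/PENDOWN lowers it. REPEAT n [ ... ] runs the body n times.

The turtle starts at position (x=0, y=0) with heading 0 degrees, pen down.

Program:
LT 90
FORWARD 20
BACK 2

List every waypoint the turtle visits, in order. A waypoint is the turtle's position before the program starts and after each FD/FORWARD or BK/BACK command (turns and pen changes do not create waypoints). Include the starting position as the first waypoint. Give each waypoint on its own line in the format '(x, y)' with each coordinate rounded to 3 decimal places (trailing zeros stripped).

Executing turtle program step by step:
Start: pos=(0,0), heading=0, pen down
LT 90: heading 0 -> 90
FD 20: (0,0) -> (0,20) [heading=90, draw]
BK 2: (0,20) -> (0,18) [heading=90, draw]
Final: pos=(0,18), heading=90, 2 segment(s) drawn
Waypoints (3 total):
(0, 0)
(0, 20)
(0, 18)

Answer: (0, 0)
(0, 20)
(0, 18)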